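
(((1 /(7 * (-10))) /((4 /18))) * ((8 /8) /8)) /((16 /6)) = -27 /8960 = -0.00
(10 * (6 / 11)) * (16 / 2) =480 / 11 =43.64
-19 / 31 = -0.61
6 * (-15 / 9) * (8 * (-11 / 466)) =440 / 233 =1.89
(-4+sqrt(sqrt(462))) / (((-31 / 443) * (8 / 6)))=1329 / 31 -1329 * 462^(1 / 4) / 124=-6.82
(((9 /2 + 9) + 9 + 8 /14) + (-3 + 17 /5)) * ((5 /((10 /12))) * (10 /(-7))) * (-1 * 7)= 9858 /7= 1408.29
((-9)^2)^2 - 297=6264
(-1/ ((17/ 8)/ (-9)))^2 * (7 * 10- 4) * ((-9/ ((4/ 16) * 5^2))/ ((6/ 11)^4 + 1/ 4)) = -721343563776/ 143235625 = -5036.06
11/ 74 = 0.15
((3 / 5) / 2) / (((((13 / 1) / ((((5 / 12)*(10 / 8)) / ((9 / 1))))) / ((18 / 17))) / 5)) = 25 / 3536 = 0.01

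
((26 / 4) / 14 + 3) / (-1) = -97 / 28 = -3.46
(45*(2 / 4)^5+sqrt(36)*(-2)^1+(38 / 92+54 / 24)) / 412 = -5837 / 303232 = -0.02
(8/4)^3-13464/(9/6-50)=27704/97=285.61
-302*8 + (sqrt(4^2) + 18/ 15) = -2410.80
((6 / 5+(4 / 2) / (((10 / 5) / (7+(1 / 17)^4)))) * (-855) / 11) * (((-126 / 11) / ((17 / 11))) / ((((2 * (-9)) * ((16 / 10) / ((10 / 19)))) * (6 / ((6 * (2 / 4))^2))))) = -735460425 / 5679428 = -129.50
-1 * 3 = -3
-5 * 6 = -30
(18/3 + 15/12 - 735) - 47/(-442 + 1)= -1283563/1764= -727.64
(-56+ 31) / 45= -5 / 9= -0.56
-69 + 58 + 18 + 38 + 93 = 138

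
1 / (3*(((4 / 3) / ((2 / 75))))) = 1 / 150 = 0.01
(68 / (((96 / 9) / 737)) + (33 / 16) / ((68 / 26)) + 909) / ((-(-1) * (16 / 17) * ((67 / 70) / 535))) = 57126997725 / 17152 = 3330631.86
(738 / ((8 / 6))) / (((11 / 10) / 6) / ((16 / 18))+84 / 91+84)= 383760 / 59023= 6.50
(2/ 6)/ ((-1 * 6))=-1/ 18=-0.06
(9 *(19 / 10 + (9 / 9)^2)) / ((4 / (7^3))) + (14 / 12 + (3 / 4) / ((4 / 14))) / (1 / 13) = 68621 / 30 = 2287.37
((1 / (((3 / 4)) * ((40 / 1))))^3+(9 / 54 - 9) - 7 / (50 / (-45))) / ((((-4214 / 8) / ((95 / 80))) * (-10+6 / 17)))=-22092877 / 37319184000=-0.00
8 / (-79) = -0.10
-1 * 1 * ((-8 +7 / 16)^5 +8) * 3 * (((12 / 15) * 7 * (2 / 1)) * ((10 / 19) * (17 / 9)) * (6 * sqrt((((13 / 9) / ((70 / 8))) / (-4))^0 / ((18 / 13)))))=3085555283167 * sqrt(26) / 3735552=4211775.56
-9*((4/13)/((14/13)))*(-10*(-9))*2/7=-3240/49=-66.12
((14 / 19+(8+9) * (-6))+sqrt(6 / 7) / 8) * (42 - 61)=1924 - 19 * sqrt(42) / 56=1921.80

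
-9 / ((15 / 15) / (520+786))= -11754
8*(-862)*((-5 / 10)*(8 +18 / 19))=586160 / 19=30850.53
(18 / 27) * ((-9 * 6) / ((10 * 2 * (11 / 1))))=-9 / 55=-0.16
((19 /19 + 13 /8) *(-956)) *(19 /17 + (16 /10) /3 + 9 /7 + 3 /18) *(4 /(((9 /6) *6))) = -294209 /85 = -3461.28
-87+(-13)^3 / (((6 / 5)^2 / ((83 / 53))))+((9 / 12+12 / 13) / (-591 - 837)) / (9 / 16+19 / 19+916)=-2024654145193 / 817614252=-2476.30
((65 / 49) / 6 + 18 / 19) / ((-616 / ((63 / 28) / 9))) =-0.00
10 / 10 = 1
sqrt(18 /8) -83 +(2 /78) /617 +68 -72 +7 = -3777889 /48126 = -78.50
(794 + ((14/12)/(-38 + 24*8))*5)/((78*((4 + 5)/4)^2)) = 209626/104247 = 2.01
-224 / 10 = -112 / 5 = -22.40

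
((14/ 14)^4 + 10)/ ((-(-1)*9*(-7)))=-11/ 63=-0.17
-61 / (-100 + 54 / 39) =793 / 1282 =0.62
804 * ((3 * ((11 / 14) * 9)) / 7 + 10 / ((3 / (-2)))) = -2923.39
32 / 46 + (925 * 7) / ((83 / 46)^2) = 315235524 / 158447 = 1989.53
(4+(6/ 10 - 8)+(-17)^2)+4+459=3743/ 5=748.60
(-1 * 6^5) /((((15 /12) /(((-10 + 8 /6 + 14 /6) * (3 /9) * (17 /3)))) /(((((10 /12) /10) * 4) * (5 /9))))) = 41344 /3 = 13781.33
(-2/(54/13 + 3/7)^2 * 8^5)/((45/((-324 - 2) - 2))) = 178006786048/7825005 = 22748.46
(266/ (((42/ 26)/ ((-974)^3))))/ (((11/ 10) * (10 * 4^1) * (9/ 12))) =-456461149456/ 99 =-4610718681.37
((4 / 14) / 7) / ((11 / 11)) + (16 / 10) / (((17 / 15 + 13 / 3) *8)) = 311 / 4018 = 0.08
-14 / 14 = -1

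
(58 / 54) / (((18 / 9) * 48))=0.01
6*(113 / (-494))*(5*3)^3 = -1144125 / 247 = -4632.09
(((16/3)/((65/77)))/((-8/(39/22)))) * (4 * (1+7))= -44.80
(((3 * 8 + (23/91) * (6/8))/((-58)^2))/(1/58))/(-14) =-8805/295568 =-0.03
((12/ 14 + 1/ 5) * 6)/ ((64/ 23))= 2553/ 1120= 2.28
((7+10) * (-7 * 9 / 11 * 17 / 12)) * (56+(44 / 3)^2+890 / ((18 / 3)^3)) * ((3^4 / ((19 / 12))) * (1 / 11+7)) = -63320759775 / 4598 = -13771370.11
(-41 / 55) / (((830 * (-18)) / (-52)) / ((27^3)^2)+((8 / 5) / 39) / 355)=-6409.38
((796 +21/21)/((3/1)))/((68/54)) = 7173/34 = 210.97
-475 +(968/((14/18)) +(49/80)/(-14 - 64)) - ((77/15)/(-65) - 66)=182504333/218400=835.64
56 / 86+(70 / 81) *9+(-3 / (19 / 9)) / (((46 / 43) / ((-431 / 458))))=1499403821 / 154913004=9.68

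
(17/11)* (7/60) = 119/660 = 0.18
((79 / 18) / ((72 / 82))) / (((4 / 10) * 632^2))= 205 / 6552576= 0.00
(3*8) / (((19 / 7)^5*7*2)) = 28812 / 2476099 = 0.01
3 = 3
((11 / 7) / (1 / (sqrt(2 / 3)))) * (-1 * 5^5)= -34375 * sqrt(6) / 21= -4009.58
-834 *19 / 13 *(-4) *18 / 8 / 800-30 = -84693 / 5200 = -16.29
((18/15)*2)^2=144/25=5.76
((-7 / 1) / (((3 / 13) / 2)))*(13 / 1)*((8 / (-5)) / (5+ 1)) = 9464 / 45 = 210.31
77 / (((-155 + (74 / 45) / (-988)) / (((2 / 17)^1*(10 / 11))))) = -444600 / 8368097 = -0.05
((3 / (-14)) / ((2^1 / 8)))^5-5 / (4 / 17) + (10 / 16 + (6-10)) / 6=-5990059 / 268912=-22.28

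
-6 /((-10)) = 3 /5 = 0.60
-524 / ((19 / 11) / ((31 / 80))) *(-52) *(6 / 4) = 1742169 / 190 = 9169.31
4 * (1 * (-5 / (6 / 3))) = -10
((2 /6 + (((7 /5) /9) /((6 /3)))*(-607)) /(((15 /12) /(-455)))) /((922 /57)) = 7294651 /6915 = 1054.90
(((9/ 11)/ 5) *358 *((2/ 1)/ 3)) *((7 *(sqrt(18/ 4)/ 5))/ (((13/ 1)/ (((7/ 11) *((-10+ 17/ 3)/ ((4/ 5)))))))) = -26313 *sqrt(2)/ 1210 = -30.75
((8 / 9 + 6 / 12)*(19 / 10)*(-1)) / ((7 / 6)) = -95 / 42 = -2.26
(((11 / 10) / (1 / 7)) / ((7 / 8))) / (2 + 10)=0.73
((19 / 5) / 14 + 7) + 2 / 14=519 / 70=7.41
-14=-14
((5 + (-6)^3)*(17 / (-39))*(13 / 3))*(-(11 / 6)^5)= -577689937 / 69984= -8254.60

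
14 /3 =4.67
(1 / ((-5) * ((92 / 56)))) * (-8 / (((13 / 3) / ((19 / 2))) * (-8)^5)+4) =-2982287 / 6123520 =-0.49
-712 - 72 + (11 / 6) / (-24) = -112907 / 144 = -784.08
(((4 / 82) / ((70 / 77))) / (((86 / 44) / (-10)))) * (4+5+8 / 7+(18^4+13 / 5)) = -1778509304 / 61705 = -28822.77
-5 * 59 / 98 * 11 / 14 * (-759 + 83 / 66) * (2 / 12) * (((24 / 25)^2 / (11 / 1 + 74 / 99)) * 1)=1168457004 / 49863625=23.43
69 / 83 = 0.83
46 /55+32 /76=1.26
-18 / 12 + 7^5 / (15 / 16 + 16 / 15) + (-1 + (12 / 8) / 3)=4032718 / 481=8384.03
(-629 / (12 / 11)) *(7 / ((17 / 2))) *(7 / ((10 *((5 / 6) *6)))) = -19943 / 300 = -66.48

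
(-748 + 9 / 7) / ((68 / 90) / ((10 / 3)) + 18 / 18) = -392025 / 644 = -608.73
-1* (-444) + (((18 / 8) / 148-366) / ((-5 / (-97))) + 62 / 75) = -295494361 / 44400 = -6655.28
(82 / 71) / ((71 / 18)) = 1476 / 5041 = 0.29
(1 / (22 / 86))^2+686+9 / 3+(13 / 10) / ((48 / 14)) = 20463331 / 29040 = 704.66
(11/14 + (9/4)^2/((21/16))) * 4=130/7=18.57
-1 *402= -402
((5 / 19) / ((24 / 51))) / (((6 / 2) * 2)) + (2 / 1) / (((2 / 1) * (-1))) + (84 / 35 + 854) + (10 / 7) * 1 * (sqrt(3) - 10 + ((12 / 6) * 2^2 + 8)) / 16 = 5 * sqrt(3) / 56 + 27324443 / 31920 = 856.18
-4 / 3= -1.33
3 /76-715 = -54337 /76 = -714.96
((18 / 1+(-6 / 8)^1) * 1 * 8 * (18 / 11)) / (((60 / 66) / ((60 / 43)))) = 346.60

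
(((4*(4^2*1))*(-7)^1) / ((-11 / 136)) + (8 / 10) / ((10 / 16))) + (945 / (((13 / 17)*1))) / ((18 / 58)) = 34041551 / 3575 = 9522.11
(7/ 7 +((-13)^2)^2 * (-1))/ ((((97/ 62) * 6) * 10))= -29512/ 97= -304.25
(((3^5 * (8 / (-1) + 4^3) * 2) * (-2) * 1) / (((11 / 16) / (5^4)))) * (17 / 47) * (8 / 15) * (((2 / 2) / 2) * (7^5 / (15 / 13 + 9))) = -44928741312000 / 5687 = -7900253439.77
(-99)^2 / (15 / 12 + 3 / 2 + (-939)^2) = 39204 / 3526895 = 0.01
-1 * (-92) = 92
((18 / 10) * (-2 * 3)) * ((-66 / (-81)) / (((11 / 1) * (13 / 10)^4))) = -8000 / 28561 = -0.28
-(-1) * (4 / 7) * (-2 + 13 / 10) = -0.40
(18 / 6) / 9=1 / 3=0.33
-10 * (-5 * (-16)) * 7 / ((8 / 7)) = -4900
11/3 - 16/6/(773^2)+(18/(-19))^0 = 2788466/597529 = 4.67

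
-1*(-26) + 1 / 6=26.17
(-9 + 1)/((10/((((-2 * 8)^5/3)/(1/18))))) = 25165824/5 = 5033164.80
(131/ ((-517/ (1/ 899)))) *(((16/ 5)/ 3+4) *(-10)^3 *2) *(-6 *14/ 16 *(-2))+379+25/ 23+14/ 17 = 410.90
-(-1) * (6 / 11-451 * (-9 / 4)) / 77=44673 / 3388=13.19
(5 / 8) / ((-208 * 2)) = -5 / 3328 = -0.00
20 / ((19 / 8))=160 / 19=8.42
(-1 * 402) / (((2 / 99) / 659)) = -13113441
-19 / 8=-2.38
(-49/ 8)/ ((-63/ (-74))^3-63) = 354571/ 3611295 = 0.10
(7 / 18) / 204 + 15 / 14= 27589 / 25704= 1.07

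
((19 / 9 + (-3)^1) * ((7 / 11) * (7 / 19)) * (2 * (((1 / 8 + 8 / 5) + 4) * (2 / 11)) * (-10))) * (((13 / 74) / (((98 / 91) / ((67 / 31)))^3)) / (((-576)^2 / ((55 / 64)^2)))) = 49178276946175 / 3586046084889182208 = 0.00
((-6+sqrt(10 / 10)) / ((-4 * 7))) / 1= 5 / 28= 0.18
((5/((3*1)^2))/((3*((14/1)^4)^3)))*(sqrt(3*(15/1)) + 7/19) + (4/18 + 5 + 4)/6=5*sqrt(5)/510245211377664 + 709573808062237/461650429341696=1.54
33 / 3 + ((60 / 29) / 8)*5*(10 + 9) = 2063 / 58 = 35.57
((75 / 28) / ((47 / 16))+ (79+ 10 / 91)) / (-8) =-342253 / 34216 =-10.00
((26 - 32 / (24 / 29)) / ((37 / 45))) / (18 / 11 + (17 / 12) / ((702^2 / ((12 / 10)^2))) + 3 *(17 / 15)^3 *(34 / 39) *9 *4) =-128745045000 / 1159105057307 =-0.11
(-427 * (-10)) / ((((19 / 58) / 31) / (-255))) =-1957752300 / 19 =-103039594.74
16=16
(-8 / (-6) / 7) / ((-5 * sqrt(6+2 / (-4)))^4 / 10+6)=32 / 318633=0.00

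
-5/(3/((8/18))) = -20/27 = -0.74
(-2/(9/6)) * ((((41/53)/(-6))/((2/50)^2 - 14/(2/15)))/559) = -25625/8749090116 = -0.00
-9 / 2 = -4.50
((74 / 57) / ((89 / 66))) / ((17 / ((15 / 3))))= 8140 / 28747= 0.28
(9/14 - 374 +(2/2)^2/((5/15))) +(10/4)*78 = -2455/14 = -175.36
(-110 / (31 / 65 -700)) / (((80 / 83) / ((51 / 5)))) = 605319 / 363752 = 1.66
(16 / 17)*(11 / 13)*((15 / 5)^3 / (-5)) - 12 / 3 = -9172 / 1105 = -8.30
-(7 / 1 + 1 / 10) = -71 / 10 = -7.10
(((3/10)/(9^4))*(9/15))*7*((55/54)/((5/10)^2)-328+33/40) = -2442643/39366000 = -0.06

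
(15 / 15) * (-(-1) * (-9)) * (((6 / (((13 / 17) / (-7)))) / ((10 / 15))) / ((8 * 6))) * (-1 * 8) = -123.58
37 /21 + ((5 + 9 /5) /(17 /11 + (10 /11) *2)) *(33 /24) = 70577 /15540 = 4.54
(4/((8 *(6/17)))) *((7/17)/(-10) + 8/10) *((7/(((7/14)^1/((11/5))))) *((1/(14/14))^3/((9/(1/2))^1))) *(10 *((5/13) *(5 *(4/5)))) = 3311/117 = 28.30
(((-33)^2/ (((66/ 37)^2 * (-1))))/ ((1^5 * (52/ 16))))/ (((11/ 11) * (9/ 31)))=-42439/ 117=-362.73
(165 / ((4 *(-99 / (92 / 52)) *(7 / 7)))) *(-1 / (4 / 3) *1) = 115 / 208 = 0.55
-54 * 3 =-162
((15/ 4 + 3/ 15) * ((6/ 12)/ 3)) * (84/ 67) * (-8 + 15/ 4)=-3.51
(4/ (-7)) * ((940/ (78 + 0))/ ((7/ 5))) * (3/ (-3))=9400/ 1911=4.92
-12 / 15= -4 / 5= -0.80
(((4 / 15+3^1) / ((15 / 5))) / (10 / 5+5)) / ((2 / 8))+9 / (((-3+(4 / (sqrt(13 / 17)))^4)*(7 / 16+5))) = 0.63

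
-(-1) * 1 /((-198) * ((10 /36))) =-1 /55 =-0.02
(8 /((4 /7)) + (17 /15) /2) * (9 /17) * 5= 1311 /34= 38.56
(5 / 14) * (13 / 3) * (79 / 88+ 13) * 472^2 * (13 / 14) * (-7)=-7194774470 / 231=-31146209.83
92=92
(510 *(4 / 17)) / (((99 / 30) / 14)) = 5600 / 11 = 509.09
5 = 5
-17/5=-3.40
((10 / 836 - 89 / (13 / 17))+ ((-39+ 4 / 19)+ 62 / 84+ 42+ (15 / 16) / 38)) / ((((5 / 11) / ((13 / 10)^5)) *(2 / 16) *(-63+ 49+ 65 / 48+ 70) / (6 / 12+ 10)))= -1344.68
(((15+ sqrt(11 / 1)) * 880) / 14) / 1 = 440 * sqrt(11) / 7+ 6600 / 7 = 1151.33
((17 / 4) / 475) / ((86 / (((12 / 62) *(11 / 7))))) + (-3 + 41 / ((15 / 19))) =2602604203 / 53186700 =48.93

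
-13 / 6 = -2.17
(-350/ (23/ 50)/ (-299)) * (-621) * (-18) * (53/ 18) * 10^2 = 8375418.06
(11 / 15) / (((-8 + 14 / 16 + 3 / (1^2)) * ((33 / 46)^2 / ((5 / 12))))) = -4232 / 29403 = -0.14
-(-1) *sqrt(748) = 2 *sqrt(187) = 27.35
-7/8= -0.88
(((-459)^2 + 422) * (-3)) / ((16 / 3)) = -1899927 / 16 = -118745.44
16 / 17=0.94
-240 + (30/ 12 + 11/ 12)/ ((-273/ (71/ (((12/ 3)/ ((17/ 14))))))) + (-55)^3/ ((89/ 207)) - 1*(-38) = -6321458420311/ 16327584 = -387164.35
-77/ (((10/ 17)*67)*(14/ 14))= -1309/ 670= -1.95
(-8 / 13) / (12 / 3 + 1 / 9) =-72 / 481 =-0.15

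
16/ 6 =8/ 3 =2.67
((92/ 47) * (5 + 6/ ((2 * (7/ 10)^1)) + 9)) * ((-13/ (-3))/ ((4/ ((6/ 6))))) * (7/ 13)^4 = 1009792/ 309777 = 3.26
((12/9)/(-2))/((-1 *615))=2/1845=0.00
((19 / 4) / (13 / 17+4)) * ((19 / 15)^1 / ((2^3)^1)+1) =1.15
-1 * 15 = -15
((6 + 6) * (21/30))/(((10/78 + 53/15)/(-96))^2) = 11681280/2023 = 5774.24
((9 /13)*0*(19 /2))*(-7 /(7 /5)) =0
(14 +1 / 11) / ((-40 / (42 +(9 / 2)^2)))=-7719 / 352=-21.93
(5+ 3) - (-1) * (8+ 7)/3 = 13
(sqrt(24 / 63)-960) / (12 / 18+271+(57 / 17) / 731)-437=-278862667 / 633011+12427*sqrt(42) / 35448616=-440.53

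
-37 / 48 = -0.77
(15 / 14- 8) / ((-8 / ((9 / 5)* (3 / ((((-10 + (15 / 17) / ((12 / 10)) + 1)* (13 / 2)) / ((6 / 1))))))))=-133569 / 255710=-0.52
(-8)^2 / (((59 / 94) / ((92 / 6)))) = 276736 / 177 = 1563.48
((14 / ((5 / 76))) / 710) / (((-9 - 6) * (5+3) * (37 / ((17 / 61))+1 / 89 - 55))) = -201229 / 6266193750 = -0.00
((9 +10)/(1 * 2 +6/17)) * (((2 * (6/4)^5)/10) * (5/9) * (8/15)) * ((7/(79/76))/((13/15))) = 1159893/41080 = 28.23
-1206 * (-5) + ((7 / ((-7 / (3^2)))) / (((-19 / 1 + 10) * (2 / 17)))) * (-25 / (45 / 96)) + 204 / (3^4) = 150638 / 27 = 5579.19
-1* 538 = -538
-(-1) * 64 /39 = 64 /39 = 1.64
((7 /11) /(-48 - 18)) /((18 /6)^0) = -7 /726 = -0.01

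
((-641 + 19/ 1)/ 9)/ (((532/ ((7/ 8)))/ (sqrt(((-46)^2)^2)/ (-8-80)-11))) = 79927/ 20064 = 3.98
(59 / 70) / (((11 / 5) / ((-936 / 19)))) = -27612 / 1463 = -18.87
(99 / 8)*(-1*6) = -297 / 4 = -74.25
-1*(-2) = 2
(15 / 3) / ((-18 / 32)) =-80 / 9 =-8.89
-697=-697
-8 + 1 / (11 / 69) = -1.73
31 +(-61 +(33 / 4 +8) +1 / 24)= -329 / 24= -13.71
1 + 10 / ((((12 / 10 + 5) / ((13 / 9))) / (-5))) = -2971 / 279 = -10.65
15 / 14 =1.07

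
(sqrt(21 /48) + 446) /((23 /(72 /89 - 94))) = -3699124 /2047 - 4147 * sqrt(7) /4094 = -1809.78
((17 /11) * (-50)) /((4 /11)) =-425 /2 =-212.50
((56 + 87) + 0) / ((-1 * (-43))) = 143 / 43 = 3.33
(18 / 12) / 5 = 0.30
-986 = -986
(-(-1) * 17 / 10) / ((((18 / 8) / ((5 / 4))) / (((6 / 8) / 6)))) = 0.12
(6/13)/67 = 6/871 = 0.01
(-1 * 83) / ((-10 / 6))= 249 / 5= 49.80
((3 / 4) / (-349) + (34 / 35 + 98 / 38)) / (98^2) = 3293961 / 8915777360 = 0.00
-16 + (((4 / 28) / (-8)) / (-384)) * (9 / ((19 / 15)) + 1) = -466933 / 29184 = -16.00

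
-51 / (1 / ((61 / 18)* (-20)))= 10370 / 3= 3456.67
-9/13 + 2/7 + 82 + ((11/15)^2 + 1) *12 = 682819/6825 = 100.05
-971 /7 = -138.71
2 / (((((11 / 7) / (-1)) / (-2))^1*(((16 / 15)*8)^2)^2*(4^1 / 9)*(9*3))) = 118125 / 2952790016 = 0.00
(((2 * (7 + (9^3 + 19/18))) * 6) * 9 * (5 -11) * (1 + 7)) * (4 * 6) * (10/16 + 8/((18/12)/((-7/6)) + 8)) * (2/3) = -5219343936/47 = -111049870.98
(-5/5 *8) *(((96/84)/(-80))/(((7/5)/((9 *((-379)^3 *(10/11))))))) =-19598378040/539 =-36360627.16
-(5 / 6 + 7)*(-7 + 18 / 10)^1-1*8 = 491 / 15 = 32.73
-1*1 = -1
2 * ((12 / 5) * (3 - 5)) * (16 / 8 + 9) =-528 / 5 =-105.60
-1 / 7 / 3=-1 / 21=-0.05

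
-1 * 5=-5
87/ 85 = 1.02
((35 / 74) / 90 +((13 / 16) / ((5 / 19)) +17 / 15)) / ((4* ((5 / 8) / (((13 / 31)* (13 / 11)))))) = 19026527 / 22710600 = 0.84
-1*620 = -620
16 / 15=1.07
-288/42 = -48/7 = -6.86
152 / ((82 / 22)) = 1672 / 41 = 40.78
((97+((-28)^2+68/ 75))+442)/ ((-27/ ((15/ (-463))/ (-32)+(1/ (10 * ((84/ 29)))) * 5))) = -5364105739/ 630050400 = -8.51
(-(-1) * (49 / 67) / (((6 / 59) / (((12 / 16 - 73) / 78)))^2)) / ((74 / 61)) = 869011700389 / 17374735872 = 50.02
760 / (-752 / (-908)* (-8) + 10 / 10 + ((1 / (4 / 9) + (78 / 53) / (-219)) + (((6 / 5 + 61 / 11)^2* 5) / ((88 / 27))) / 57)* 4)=168798986853200 / 1831473211187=92.17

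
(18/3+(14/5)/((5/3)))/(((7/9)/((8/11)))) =13824/1925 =7.18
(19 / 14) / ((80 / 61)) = 1159 / 1120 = 1.03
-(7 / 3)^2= -49 / 9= -5.44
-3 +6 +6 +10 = 19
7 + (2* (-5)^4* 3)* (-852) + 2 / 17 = -54314879 / 17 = -3194992.88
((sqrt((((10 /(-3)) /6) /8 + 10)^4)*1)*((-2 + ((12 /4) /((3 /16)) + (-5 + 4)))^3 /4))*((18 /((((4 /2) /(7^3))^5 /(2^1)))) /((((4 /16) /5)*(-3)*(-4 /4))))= 26661387380132902772375 /13824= 1928630452845262063.97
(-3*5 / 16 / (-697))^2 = 225 / 124367104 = 0.00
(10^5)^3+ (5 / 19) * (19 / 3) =3000000000000005 / 3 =1000000000000001.67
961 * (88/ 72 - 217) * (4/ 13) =-7465048/ 117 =-63803.83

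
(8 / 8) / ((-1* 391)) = -1 / 391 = -0.00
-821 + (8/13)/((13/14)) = -138637/169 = -820.34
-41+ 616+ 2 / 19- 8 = 10775 / 19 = 567.11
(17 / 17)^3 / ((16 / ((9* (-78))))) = -351 / 8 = -43.88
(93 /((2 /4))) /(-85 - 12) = -186 /97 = -1.92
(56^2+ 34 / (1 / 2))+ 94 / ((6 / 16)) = 10364 / 3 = 3454.67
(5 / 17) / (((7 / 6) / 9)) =270 / 119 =2.27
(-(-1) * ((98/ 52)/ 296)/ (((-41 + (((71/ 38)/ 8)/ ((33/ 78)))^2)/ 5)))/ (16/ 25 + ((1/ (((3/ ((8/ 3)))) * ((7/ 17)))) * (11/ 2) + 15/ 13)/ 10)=-1419402600/ 3524934439357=-0.00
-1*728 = -728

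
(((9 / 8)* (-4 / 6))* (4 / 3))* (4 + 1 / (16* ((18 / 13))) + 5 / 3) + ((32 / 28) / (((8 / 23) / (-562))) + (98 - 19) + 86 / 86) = -3572923 / 2016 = -1772.28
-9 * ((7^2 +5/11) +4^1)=-5292/11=-481.09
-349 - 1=-350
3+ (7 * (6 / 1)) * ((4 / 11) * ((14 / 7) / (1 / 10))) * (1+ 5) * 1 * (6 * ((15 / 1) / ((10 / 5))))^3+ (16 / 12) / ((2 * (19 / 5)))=167007275.90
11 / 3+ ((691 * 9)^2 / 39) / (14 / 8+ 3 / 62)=4795851053 / 8697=551437.40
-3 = -3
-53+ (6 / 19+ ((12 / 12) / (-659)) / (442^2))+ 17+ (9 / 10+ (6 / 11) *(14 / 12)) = -4594196528667 / 134538395420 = -34.15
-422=-422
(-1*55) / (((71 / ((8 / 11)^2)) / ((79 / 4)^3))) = -2465195 / 781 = -3156.46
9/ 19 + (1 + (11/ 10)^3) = 53289/ 19000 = 2.80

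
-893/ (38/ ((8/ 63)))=-188/ 63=-2.98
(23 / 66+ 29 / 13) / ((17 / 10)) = 11065 / 7293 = 1.52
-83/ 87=-0.95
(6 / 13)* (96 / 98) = 288 / 637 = 0.45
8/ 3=2.67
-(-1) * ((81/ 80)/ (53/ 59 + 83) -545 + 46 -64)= -24771469/ 44000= -562.99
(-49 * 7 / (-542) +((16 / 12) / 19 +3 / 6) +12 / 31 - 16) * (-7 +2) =34501375 / 478857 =72.05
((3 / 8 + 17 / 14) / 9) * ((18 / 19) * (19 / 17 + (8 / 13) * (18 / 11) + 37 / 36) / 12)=24553943 / 558702144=0.04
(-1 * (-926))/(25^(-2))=578750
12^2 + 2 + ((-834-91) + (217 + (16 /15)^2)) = -126194 /225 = -560.86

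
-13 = -13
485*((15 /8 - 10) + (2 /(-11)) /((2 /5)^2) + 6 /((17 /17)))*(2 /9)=-139195 /396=-351.50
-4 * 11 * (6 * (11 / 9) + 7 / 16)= -4103 / 12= -341.92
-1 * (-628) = 628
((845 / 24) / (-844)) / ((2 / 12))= -845 / 3376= -0.25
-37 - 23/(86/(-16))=-32.72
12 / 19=0.63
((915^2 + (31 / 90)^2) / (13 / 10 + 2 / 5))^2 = 45989060452093418521 / 189612900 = 242541833662.65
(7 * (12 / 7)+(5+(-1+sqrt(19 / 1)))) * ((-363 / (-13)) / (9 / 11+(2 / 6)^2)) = 35937 * sqrt(19) / 1196+143748 / 299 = 611.74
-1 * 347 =-347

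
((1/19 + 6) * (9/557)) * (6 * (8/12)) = 4140/10583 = 0.39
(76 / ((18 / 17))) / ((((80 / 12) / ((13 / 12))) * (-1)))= -4199 / 360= -11.66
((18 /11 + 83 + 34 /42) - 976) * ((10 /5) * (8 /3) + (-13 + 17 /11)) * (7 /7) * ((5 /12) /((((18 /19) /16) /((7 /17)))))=7895456840 /499851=15795.62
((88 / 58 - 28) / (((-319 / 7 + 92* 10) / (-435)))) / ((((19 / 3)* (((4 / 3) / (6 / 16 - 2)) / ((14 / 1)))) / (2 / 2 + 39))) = -165110400 / 116299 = -1419.71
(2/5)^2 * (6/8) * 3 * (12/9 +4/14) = 102/175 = 0.58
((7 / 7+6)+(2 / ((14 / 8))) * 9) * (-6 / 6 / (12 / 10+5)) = -605 / 217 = -2.79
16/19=0.84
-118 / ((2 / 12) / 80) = -56640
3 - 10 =-7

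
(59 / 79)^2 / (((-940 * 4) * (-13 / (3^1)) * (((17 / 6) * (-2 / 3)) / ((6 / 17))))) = -281961 / 44081181560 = -0.00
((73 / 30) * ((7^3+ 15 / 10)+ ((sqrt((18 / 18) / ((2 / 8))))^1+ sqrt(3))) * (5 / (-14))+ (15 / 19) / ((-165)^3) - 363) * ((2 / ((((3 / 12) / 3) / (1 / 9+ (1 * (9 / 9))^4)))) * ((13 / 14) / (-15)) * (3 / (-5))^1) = -393004336829 / 597452625 - 1898 * sqrt(3) / 2205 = -659.29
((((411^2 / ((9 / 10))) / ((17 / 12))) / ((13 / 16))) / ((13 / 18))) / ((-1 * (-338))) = 324328320 / 485537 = 667.98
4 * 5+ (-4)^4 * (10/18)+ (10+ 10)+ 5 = 1685/9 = 187.22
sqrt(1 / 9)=1 / 3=0.33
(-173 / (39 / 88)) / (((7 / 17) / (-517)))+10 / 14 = 133803931 / 273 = 490124.29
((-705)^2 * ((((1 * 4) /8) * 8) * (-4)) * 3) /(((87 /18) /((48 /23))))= -6870873600 /667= -10301159.82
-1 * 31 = -31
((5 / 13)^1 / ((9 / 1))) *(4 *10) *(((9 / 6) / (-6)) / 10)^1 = -5 / 117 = -0.04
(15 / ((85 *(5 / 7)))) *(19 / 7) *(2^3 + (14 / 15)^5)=125643656 / 21515625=5.84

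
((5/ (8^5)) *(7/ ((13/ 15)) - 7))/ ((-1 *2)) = -0.00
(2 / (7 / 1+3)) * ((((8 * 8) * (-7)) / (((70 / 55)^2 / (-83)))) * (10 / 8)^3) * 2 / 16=251075 / 224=1120.87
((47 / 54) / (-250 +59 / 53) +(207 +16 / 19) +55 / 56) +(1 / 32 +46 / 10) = 1617757190041 / 7579020960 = 213.45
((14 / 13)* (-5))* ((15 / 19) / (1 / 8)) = -8400 / 247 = -34.01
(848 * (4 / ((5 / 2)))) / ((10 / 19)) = 2577.92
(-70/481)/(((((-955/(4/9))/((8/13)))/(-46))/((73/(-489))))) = 1504384/5256215523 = 0.00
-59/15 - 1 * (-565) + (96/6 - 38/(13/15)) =103978/195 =533.22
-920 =-920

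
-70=-70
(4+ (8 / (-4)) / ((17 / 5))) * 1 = 58 / 17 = 3.41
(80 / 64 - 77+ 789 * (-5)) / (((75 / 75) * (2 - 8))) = 5361 / 8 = 670.12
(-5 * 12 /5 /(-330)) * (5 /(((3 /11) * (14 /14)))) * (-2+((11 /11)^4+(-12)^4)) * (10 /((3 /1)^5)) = 414700 /729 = 568.86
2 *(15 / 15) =2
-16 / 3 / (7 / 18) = -96 / 7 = -13.71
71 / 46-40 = -1769 / 46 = -38.46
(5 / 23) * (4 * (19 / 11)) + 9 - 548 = -135987 / 253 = -537.50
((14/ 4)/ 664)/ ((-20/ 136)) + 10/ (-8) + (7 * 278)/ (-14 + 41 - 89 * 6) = -8625103/ 1683240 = -5.12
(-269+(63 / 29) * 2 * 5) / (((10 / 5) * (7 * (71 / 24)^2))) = -29088 / 14413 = -2.02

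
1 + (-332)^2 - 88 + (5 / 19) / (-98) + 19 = 205110467 / 1862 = 110156.00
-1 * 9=-9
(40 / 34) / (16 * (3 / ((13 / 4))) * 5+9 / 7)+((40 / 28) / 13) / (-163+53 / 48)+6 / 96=101892505469 / 1315081853904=0.08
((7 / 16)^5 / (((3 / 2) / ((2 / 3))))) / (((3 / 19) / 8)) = 319333 / 884736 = 0.36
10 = 10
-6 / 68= -3 / 34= -0.09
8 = 8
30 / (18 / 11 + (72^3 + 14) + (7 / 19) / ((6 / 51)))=4180 / 52008503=0.00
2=2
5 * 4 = 20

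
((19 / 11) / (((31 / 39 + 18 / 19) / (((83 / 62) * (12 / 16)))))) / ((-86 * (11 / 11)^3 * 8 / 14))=-24539697 / 1211515712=-0.02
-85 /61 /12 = -85 /732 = -0.12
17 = 17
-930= -930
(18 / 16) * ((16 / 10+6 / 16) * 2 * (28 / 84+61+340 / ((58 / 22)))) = 980943 / 1160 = 845.64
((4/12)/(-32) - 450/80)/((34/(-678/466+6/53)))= 2987943/13435712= 0.22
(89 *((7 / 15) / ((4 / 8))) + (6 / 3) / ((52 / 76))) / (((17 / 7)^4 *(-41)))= -40259968 / 667750395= -0.06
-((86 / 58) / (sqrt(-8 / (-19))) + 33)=-33-43* sqrt(38) / 116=-35.29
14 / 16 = 7 / 8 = 0.88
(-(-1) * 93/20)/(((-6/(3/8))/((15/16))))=-279/1024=-0.27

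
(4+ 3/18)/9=25/54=0.46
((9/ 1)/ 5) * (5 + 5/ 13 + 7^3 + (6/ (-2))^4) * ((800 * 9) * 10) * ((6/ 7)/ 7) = 4340563200/ 637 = 6814070.96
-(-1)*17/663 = 1/39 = 0.03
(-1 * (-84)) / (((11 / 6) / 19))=9576 / 11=870.55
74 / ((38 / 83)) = 3071 / 19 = 161.63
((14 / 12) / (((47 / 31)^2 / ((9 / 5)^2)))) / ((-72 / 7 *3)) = -47089 / 883600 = -0.05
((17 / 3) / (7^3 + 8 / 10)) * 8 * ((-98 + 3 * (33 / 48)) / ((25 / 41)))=-213979 / 10314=-20.75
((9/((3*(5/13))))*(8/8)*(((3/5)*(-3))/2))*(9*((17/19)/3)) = -17901/950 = -18.84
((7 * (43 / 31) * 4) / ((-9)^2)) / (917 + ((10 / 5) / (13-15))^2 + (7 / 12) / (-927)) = 0.00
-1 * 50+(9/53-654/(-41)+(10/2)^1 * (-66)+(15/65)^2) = -133610264/367237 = -363.83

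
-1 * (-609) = 609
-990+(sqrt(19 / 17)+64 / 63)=-62306 / 63+sqrt(323) / 17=-987.93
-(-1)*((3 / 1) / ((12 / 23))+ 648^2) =1679639 / 4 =419909.75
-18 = -18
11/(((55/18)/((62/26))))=558/65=8.58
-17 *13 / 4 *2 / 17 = -13 / 2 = -6.50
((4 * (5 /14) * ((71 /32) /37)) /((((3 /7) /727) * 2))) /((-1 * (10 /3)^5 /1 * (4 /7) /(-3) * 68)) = 87800517 /6440960000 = 0.01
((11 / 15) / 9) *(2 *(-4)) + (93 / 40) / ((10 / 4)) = 751 / 2700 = 0.28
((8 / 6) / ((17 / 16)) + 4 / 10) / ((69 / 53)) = 22366 / 17595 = 1.27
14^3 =2744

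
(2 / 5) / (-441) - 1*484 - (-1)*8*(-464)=-9252182 / 2205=-4196.00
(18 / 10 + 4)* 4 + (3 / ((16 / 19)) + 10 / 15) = 27.43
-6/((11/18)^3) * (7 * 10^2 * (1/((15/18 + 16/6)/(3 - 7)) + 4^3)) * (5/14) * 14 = -699840000/121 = -5783801.65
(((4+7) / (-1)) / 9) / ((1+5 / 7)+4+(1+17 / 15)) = -385 / 2472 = -0.16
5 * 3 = 15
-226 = -226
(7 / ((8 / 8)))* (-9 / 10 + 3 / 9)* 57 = -2261 / 10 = -226.10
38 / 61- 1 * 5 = -267 / 61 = -4.38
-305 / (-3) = 101.67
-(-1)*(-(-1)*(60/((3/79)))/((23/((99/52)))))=39105/299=130.79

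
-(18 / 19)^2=-324 / 361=-0.90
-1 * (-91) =91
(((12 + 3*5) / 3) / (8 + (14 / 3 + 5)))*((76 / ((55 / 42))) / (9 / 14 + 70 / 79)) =5016816 / 259435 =19.34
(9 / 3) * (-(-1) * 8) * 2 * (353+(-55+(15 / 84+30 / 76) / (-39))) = 24730396 / 1729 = 14303.29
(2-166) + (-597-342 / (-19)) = -743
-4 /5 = -0.80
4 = 4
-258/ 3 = -86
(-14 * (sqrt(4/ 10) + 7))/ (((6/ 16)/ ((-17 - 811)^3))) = 161752894531.06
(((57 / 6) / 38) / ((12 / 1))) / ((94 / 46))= 23 / 2256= 0.01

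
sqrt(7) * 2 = 2 * sqrt(7) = 5.29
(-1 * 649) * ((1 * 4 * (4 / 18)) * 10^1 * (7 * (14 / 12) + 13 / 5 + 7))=-2767336 / 27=-102493.93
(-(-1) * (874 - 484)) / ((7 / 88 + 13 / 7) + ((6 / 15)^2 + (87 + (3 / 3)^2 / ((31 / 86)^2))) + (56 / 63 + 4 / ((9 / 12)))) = 51945894000 / 13721049761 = 3.79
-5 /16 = -0.31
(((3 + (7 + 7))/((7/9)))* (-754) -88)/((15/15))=-115978/7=-16568.29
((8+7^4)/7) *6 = 14454/7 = 2064.86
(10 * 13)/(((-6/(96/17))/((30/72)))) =-2600/51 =-50.98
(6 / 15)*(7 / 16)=7 / 40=0.18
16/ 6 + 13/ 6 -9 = -25/ 6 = -4.17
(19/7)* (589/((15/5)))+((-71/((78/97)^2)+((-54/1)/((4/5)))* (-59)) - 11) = 4394.60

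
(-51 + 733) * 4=2728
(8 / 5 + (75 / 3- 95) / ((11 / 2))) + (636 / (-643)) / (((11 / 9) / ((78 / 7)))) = -4986972 / 247555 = -20.14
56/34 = 28/17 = 1.65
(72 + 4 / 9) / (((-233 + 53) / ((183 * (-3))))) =9943 / 45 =220.96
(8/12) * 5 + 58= 184/3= 61.33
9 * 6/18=3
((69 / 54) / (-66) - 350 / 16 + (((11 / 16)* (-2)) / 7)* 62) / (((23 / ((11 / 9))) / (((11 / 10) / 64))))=-6233711 / 200309760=-0.03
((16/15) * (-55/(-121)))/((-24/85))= -170/99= -1.72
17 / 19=0.89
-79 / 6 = -13.17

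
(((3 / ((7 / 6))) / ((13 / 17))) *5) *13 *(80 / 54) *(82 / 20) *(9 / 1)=83640 / 7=11948.57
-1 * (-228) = 228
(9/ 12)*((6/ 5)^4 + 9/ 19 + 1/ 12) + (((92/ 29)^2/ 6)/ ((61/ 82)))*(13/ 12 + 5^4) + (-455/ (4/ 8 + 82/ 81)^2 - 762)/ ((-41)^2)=71475833456094033461/ 50580576465930000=1413.11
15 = 15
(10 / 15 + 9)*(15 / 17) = 145 / 17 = 8.53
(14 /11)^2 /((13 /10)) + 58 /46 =90697 /36179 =2.51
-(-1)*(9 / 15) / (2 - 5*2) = -3 / 40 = -0.08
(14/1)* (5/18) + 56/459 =1841/459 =4.01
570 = 570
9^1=9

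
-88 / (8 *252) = -11 / 252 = -0.04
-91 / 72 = -1.26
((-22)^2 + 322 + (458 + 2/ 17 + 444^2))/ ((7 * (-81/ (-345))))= 387872230/ 3213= 120719.65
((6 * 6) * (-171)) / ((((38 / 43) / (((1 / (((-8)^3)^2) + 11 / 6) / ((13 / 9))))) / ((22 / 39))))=-55239491835 / 11075584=-4987.50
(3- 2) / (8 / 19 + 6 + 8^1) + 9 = 2485 / 274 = 9.07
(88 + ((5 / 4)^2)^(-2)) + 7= 59631 / 625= 95.41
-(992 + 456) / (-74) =724 / 37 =19.57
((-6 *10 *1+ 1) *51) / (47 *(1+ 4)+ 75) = -3009 / 310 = -9.71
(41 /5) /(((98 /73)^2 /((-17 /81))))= -3714313 /3889620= -0.95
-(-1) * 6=6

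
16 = 16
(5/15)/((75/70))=14/45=0.31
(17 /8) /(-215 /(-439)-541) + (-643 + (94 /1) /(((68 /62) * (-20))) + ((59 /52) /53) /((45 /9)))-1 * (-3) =-14325327775191 /22234459936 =-644.28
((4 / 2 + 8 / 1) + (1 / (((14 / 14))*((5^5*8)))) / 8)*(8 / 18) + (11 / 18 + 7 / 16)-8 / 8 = 505469 / 112500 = 4.49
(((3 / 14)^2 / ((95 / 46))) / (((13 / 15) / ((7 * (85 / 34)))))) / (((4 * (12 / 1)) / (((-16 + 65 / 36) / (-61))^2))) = 4289845 / 8470305792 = 0.00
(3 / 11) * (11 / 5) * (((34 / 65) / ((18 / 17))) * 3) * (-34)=-9826 / 325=-30.23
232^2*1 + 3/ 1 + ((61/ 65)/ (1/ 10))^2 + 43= 9118914/ 169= 53958.07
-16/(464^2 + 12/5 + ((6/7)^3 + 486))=-13720/185035663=-0.00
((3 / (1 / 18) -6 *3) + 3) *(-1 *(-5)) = 195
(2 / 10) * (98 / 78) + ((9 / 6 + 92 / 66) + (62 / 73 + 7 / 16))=4.43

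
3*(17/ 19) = 51/ 19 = 2.68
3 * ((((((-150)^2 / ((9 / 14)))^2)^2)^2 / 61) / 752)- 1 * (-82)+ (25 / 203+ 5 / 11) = 942832077612304687500000000000528663332 / 6402011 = 147271236743002267178235100000000.00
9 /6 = 3 /2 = 1.50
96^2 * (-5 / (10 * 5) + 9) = 410112 / 5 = 82022.40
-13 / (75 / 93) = -403 / 25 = -16.12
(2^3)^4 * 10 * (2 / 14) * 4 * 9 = 1474560 / 7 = 210651.43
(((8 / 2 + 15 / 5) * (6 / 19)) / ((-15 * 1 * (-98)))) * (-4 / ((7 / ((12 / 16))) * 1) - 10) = -73 / 4655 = -0.02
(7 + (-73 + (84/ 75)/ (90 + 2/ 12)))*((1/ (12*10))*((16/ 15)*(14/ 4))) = -2082458/ 1014375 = -2.05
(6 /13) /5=6 /65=0.09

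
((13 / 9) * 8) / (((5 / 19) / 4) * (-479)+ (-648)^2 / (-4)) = -7904 / 71825139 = -0.00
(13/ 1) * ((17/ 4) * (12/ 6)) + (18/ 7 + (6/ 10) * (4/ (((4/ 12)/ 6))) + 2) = 11079/ 70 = 158.27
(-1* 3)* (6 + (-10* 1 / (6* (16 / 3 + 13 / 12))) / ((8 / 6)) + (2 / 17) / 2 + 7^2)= -164.59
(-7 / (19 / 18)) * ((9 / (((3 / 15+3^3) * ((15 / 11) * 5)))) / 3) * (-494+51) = 306999 / 6460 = 47.52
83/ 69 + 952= 65771/ 69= 953.20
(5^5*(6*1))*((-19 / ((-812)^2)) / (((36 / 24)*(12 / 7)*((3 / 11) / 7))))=-653125 / 121104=-5.39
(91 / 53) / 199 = 91 / 10547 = 0.01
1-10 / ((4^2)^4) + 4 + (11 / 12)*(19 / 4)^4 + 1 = 46462801 / 98304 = 472.64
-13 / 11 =-1.18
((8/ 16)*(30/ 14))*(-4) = -4.29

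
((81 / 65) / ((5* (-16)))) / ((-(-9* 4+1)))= -81 / 182000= -0.00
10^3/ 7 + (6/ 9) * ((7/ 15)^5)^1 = 2278360298/ 15946875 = 142.87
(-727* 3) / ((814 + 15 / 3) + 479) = -1.68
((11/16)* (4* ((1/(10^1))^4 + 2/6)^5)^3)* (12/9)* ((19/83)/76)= 11049604085256701810340580324787692648162982096357198556687977/893219460750000000000000000000000000000000000000000000000000000000000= 0.00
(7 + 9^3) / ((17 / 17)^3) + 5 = 741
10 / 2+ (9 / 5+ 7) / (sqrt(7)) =44 * sqrt(7) / 35+ 5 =8.33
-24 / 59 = -0.41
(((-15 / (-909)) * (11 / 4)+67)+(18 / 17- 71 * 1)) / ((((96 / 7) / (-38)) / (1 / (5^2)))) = 1587089 / 4944960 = 0.32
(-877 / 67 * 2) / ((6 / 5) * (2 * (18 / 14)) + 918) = -30695 / 1079973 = -0.03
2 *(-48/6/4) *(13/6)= -26/3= -8.67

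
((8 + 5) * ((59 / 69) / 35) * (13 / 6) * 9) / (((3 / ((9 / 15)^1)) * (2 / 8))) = 19942 / 4025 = 4.95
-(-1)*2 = 2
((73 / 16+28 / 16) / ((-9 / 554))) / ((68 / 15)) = -85.71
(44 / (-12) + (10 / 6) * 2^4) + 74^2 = 5499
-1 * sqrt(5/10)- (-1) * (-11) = -11- sqrt(2)/2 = -11.71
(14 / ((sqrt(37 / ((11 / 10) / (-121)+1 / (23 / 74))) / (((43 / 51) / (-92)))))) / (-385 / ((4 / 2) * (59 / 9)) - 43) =17759 * sqrt(759832370) / 937620881670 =0.00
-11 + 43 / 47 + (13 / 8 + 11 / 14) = -20199 / 2632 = -7.67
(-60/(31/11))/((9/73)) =-172.69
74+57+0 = 131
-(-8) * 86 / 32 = 43 / 2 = 21.50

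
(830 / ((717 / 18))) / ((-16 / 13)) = -16185 / 956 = -16.93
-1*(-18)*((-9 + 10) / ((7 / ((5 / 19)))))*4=360 / 133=2.71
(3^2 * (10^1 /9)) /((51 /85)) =50 /3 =16.67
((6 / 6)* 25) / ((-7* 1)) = -25 / 7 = -3.57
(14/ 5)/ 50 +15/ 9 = 646/ 375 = 1.72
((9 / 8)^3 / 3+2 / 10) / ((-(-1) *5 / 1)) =1727 / 12800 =0.13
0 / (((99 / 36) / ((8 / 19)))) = 0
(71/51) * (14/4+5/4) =1349/204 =6.61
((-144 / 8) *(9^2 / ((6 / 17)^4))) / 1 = -751689 / 8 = -93961.12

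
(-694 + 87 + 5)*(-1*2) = 1204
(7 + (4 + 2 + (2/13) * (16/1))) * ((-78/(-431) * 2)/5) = 2412/2155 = 1.12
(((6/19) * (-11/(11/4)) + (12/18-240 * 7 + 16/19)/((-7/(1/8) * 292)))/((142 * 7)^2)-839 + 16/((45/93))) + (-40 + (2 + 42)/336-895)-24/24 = -70352986180503/40390911680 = -1741.80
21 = 21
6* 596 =3576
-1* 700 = -700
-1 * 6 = -6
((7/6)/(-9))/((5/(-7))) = 49/270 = 0.18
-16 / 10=-8 / 5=-1.60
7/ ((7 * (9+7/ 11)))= 11/ 106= 0.10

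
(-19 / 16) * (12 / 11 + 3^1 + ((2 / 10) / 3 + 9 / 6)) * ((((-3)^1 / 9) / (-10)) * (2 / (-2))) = 35473 / 158400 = 0.22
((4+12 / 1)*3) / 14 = 24 / 7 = 3.43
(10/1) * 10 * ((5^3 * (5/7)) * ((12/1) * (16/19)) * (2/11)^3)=96000000/177023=542.30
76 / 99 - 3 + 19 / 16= -1655 / 1584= -1.04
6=6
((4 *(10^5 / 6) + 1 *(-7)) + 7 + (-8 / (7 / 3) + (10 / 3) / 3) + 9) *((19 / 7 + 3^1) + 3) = 256225681 / 441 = 581010.61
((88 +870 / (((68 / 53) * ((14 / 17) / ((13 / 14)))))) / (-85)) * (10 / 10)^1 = -334211 / 33320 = -10.03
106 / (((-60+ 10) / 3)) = -159 / 25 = -6.36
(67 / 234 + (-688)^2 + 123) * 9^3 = 8974098945 / 26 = 345157651.73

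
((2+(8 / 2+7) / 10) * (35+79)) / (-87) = -589 / 145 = -4.06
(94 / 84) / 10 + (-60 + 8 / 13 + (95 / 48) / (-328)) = -424644473 / 7163520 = -59.28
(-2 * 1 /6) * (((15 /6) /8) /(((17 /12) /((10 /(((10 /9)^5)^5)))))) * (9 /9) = -717897987691852588770249 /13600000000000000000000000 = -0.05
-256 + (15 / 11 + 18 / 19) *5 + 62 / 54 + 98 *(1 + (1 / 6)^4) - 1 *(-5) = -18990439 / 135432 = -140.22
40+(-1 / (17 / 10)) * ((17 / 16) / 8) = 2555 / 64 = 39.92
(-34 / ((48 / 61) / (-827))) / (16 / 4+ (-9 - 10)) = -857599 / 360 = -2382.22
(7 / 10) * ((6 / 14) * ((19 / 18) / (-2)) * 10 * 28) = -133 / 3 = -44.33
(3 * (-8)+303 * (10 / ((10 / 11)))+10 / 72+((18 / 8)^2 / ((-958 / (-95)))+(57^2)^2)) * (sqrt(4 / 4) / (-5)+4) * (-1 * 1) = -5535376481833 / 137952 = -40125380.44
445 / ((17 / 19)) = 497.35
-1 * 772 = -772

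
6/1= 6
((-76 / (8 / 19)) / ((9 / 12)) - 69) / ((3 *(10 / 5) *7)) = -929 / 126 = -7.37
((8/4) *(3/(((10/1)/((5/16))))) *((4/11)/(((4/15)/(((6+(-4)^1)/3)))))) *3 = 45/88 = 0.51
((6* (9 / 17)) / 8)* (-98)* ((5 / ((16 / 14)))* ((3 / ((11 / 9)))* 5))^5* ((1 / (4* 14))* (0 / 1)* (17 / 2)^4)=0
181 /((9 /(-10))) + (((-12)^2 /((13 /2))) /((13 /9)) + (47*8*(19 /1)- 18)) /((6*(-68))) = -22610849 /103428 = -218.61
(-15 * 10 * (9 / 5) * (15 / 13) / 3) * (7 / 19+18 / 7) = -527850 / 1729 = -305.29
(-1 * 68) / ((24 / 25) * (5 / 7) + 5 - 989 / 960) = -91392 / 6257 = -14.61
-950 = -950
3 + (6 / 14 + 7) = 73 / 7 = 10.43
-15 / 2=-7.50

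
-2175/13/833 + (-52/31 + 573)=191724994/335699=571.12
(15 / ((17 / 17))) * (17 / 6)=85 / 2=42.50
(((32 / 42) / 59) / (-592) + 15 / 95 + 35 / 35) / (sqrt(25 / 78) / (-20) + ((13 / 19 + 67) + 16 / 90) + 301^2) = 17245811700 * sqrt(78) / 38202665463564352729909 + 487861333721916960 / 38202665463564352729909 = 0.00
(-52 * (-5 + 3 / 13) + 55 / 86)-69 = 15449 / 86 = 179.64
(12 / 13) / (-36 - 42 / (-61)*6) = -61 / 2106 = -0.03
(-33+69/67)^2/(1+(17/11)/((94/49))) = 4744161576/8380963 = 566.06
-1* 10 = -10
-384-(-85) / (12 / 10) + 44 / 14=-13021 / 42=-310.02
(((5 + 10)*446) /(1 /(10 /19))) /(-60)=-1115 /19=-58.68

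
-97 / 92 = -1.05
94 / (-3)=-94 / 3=-31.33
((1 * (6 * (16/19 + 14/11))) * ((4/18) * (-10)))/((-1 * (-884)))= -20/627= -0.03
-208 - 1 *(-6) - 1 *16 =-218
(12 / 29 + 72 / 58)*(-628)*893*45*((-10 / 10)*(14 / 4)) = 4239678240 / 29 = 146195801.38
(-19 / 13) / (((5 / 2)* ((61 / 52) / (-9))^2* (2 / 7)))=-2240784 / 18605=-120.44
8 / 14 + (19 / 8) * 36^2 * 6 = 129280 / 7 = 18468.57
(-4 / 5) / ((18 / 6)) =-4 / 15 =-0.27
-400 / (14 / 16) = -3200 / 7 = -457.14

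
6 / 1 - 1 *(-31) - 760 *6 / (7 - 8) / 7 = 4819 / 7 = 688.43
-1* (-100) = 100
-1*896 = -896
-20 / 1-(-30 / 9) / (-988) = -29645 / 1482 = -20.00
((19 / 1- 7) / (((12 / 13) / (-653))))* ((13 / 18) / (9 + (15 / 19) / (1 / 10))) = -2096783 / 5778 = -362.89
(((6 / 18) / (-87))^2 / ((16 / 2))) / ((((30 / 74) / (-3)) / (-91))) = 0.00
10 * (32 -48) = -160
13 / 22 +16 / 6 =215 / 66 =3.26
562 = 562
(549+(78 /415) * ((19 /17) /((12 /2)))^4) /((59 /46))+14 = 97628203583579 /220861261980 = 442.03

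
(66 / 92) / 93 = 11 / 1426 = 0.01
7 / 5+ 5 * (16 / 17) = 519 / 85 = 6.11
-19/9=-2.11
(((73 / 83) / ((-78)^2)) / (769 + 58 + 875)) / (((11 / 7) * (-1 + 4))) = 511 / 28362257352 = 0.00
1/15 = 0.07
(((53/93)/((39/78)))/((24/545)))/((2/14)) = 202195/1116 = 181.18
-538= -538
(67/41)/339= 67/13899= 0.00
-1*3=-3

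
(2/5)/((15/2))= 4/75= 0.05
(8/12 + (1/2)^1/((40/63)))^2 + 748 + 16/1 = 44128201/57600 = 766.11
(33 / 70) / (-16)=-33 / 1120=-0.03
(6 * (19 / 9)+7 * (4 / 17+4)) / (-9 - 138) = -2158 / 7497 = -0.29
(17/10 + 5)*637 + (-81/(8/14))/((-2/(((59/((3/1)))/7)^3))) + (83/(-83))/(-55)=125903851/21560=5839.70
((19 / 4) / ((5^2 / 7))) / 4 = 133 / 400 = 0.33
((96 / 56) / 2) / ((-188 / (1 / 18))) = -1 / 3948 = -0.00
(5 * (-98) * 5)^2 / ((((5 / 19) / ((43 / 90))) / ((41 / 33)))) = 4021314850 / 297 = 13539780.64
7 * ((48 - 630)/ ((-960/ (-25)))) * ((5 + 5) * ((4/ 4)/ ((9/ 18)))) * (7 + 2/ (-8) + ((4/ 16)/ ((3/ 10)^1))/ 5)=-1408925/ 96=-14676.30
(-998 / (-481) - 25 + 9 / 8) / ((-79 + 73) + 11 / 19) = 1593853 / 396344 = 4.02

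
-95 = -95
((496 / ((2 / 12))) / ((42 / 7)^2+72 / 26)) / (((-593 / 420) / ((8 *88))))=-38274.81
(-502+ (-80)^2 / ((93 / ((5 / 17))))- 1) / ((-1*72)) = 763243 / 113832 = 6.70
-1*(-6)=6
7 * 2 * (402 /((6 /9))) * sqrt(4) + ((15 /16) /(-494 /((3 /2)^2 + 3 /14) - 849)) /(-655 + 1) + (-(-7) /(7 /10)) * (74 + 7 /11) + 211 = 4506309967865 /252576544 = 17841.36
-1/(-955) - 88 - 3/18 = -505189/5730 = -88.17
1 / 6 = 0.17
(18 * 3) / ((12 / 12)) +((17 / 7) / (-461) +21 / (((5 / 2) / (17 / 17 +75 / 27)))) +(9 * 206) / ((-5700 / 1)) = 785445301 / 9196950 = 85.40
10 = 10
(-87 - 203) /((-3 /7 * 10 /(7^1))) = 1421 /3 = 473.67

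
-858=-858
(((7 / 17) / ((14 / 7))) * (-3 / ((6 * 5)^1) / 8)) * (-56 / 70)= 7 / 3400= 0.00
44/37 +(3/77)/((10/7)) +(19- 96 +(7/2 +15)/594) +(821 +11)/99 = -14801821/219780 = -67.35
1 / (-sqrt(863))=-sqrt(863) / 863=-0.03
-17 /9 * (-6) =11.33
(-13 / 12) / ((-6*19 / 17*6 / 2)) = 221 / 4104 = 0.05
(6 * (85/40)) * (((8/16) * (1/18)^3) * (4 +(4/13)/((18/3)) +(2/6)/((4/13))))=1513/269568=0.01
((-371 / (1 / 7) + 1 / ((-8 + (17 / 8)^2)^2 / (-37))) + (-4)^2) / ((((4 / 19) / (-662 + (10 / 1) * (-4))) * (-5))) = -1723301.32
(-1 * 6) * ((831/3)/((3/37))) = -20498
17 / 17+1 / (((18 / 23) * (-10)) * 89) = 15997 / 16020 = 1.00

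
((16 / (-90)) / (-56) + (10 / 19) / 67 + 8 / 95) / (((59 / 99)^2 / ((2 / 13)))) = 83179998 / 2016247415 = 0.04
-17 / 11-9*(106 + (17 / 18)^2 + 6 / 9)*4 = -383492 / 99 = -3873.66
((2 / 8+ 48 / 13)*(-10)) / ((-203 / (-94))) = -18.26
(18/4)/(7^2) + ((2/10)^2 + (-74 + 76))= 2.13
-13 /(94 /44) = -286 /47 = -6.09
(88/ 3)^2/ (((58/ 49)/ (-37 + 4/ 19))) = -44206624/ 1653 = -26743.27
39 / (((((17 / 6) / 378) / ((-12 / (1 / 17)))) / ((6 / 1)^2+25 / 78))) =-38551464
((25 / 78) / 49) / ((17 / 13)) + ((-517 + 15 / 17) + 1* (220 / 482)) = -621117191 / 1204518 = -515.66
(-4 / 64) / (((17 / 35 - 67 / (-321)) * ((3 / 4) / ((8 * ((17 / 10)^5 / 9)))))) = -1063472893 / 702180000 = -1.51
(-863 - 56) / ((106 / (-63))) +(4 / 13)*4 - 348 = 199.43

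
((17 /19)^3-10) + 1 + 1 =-49959 /6859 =-7.28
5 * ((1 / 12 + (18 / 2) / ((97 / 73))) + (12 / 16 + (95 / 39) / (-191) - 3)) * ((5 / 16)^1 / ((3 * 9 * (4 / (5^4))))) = 34575484375 / 832381056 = 41.54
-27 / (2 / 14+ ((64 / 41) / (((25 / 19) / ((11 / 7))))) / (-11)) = 1014.27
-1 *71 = -71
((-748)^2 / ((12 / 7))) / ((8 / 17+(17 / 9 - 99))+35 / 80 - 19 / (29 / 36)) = -23170179648 / 8504077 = -2724.60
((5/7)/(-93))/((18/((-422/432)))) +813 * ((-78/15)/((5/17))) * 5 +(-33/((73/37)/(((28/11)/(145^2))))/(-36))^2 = -428516729929377682760833/5962453073286570000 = -71869.20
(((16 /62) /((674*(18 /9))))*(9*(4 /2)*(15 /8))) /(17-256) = -135 /4993666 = -0.00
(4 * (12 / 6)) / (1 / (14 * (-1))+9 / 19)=2128 / 107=19.89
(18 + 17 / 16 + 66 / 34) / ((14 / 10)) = 28565 / 1904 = 15.00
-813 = -813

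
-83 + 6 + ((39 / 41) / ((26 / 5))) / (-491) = -3100189 / 40262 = -77.00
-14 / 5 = -2.80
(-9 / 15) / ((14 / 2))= -0.09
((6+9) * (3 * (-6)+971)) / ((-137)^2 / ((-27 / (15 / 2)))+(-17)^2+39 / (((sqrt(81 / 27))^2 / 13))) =-257310 / 85601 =-3.01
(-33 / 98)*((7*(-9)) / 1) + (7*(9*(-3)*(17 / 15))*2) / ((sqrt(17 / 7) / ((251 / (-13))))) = 5328.89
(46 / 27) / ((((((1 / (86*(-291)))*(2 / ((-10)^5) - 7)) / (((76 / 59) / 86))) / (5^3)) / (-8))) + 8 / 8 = -16955414149469 / 185850531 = -91231.45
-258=-258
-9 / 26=-0.35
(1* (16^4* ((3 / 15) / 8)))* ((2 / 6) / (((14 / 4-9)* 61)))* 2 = -32768 / 10065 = -3.26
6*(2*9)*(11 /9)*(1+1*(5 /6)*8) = 1012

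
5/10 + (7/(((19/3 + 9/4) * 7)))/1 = 0.62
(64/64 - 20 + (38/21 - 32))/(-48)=1033/1008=1.02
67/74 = 0.91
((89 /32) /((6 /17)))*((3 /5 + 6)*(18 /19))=149787 /3040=49.27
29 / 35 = 0.83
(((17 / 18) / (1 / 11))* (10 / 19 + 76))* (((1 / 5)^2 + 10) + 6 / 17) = 35322749 / 4275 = 8262.63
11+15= 26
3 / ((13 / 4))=12 / 13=0.92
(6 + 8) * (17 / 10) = 119 / 5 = 23.80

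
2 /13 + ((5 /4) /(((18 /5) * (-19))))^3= 5120012939 /33281404416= 0.15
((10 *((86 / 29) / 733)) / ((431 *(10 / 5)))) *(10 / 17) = 4300 / 155750039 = 0.00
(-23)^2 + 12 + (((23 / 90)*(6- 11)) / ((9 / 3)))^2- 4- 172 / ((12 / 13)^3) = 3714967 / 11664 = 318.50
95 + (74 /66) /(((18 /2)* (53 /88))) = 95.21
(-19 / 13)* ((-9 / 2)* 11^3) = 227601 / 26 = 8753.88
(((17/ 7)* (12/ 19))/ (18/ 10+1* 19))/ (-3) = -85/ 3458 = -0.02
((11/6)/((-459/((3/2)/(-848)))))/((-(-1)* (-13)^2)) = 0.00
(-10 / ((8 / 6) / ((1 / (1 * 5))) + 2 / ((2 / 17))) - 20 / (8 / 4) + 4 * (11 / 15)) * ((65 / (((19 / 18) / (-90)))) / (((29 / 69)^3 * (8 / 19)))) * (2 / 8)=574803695115 / 1731619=331945.82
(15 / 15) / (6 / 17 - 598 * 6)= -17 / 60990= -0.00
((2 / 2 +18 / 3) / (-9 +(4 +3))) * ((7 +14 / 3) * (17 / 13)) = -4165 / 78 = -53.40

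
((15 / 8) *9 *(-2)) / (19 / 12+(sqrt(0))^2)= -405 / 19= -21.32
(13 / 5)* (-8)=-104 / 5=-20.80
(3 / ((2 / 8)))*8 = 96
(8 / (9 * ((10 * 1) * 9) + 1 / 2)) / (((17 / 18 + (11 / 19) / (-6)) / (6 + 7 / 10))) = 91656 / 1175225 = 0.08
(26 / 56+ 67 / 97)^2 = 9840769 / 7376656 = 1.33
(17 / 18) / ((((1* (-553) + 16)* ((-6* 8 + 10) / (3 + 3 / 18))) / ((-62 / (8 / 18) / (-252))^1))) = 527 / 6495552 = 0.00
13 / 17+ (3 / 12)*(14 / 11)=1.08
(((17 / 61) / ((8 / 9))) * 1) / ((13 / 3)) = 459 / 6344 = 0.07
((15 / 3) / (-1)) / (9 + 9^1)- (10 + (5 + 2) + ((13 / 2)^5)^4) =-171044673973927358002777 / 9437184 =-18124545836335008.20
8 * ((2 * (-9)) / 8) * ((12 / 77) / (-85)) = 0.03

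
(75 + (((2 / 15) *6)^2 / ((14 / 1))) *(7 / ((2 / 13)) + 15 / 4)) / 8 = 13519 / 1400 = 9.66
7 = 7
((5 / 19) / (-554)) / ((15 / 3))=-1 / 10526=-0.00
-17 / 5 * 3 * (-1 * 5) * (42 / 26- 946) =-626127 / 13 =-48163.62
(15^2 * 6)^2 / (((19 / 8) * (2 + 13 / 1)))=972000 / 19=51157.89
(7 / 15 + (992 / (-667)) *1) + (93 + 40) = 1320454 / 10005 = 131.98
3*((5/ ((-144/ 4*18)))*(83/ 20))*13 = -1079/ 864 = -1.25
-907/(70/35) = -907/2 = -453.50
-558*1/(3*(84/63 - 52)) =3.67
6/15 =2/5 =0.40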